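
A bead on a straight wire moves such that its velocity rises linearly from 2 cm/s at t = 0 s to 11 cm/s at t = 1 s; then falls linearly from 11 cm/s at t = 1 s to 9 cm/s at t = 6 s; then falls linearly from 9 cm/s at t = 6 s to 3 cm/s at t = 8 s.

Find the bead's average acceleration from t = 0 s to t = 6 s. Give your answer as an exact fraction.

7/6 cm/s²

Average acceleration = Δv/Δt = (9 − 2)/(6 − 0) = 7/6 cm/s².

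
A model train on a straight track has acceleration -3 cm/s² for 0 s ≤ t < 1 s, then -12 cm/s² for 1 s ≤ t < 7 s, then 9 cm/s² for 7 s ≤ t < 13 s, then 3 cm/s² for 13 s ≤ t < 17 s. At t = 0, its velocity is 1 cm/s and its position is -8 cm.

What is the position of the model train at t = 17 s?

-574.5 cm

On each constant-a segment, Δv = aΔt and Δx = v₀Δt + ½aΔt²; chain segment to segment.
0–1 s: v starts 1 cm/s; Δx = 1·1 + ½·-3·1² = -0.5 cm; v ends -2 cm/s.
1–7 s: v starts -2 cm/s; Δx = -2·6 + ½·-12·6² = -228 cm; v ends -74 cm/s.
7–13 s: v starts -74 cm/s; Δx = -74·6 + ½·9·6² = -282 cm; v ends -20 cm/s.
13–17 s: v starts -20 cm/s; Δx = -20·4 + ½·3·4² = -56 cm; v ends -8 cm/s.
x(17) = -8 + Σ Δx = -574.5 cm.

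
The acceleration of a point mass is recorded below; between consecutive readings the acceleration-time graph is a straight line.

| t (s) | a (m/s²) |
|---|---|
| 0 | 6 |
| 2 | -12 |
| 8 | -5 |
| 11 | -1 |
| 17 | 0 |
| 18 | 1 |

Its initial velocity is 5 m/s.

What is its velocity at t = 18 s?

-63.5 m/s

Δv equals the area under the a-t graph; then v = v₀ + Δv.
0–2 s: ½(6 + -12)(2) = -6 m/s
2–8 s: ½(-12 + -5)(6) = -51 m/s
8–11 s: ½(-5 + -1)(3) = -9 m/s
11–17 s: ½(-1 + 0)(6) = -3 m/s
17–18 s: ½(0 + 1)(1) = 0.5 m/s
Δv = -68.5 m/s, so v(18) = 5 + (-68.5) = -63.5 m/s.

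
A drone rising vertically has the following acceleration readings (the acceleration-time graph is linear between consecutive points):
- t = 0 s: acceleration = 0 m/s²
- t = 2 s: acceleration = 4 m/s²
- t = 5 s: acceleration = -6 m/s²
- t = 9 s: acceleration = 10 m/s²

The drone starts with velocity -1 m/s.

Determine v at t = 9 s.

8 m/s

Δv equals the area under the a-t graph; then v = v₀ + Δv.
0–2 s: ½(0 + 4)(2) = 4 m/s
2–5 s: ½(4 + -6)(3) = -3 m/s
5–9 s: ½(-6 + 10)(4) = 8 m/s
Δv = 9 m/s, so v(9) = -1 + (9) = 8 m/s.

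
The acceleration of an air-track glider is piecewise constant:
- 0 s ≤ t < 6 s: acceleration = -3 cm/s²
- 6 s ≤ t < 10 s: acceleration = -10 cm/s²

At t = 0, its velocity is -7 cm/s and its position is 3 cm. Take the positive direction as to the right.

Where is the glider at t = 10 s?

On each constant-a segment, Δv = aΔt and Δx = v₀Δt + ½aΔt²; chain segment to segment.
0–6 s: v starts -7 cm/s; Δx = -7·6 + ½·-3·6² = -96 cm; v ends -25 cm/s.
6–10 s: v starts -25 cm/s; Δx = -25·4 + ½·-10·4² = -180 cm; v ends -65 cm/s.
x(10) = 3 + Σ Δx = -273 cm.

-273 cm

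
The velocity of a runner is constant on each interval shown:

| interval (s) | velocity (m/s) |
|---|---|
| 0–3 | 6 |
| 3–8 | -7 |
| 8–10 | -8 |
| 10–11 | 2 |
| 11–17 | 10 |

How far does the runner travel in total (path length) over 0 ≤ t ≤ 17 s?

Distance (not displacement) is the total path length: add the absolute areas under v-t.
0–3 s: |6| × 3 = 18 m
3–8 s: |-7| × 5 = 35 m
8–10 s: |-8| × 2 = 16 m
10–11 s: |2| × 1 = 2 m
11–17 s: |10| × 6 = 60 m
Total distance = 131 m

131 m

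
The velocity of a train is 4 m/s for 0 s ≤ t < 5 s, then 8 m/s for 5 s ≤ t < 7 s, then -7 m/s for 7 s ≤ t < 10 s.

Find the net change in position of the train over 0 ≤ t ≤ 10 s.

Net displacement equals the area under the velocity-time graph (areas below the axis count negative).
0–5 s: 4 × 5 = 20 m
5–7 s: 8 × 2 = 16 m
7–10 s: -7 × 3 = -21 m
Net displacement = 15 m

15 m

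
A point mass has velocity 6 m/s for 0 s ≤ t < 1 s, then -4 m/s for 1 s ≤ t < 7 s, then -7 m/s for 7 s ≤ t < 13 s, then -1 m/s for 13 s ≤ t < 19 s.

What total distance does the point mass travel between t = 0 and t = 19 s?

78 m

Total distance travelled is ∫|v| dt — sum the magnitudes of each area piece.
0–1 s: |6| × 1 = 6 m
1–7 s: |-4| × 6 = 24 m
7–13 s: |-7| × 6 = 42 m
13–19 s: |-1| × 6 = 6 m
Total distance = 78 m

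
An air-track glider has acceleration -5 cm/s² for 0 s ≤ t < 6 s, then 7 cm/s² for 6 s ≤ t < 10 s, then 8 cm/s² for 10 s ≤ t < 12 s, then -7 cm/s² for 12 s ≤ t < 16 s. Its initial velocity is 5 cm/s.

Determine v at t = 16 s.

Δv equals the area under the a-t graph; then v = v₀ + Δv.
0–6 s: -5 × 6 = -30 cm/s
6–10 s: 7 × 4 = 28 cm/s
10–12 s: 8 × 2 = 16 cm/s
12–16 s: -7 × 4 = -28 cm/s
Δv = -14 cm/s, so v(16) = 5 + (-14) = -9 cm/s.

-9 cm/s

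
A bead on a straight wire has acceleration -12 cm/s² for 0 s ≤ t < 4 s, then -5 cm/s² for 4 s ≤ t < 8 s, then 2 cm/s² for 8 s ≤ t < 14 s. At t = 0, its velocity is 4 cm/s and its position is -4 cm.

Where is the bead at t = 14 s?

-648 cm

On each constant-a segment, Δv = aΔt and Δx = v₀Δt + ½aΔt²; chain segment to segment.
0–4 s: v starts 4 cm/s; Δx = 4·4 + ½·-12·4² = -80 cm; v ends -44 cm/s.
4–8 s: v starts -44 cm/s; Δx = -44·4 + ½·-5·4² = -216 cm; v ends -64 cm/s.
8–14 s: v starts -64 cm/s; Δx = -64·6 + ½·2·6² = -348 cm; v ends -52 cm/s.
x(14) = -4 + Σ Δx = -648 cm.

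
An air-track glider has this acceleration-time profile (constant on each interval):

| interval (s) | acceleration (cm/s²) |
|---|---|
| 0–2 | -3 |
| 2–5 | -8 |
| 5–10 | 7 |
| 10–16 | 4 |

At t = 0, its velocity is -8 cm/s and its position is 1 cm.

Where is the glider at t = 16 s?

On each constant-a segment, Δv = aΔt and Δx = v₀Δt + ½aΔt²; chain segment to segment.
0–2 s: v starts -8 cm/s; Δx = -8·2 + ½·-3·2² = -22 cm; v ends -14 cm/s.
2–5 s: v starts -14 cm/s; Δx = -14·3 + ½·-8·3² = -78 cm; v ends -38 cm/s.
5–10 s: v starts -38 cm/s; Δx = -38·5 + ½·7·5² = -102.5 cm; v ends -3 cm/s.
10–16 s: v starts -3 cm/s; Δx = -3·6 + ½·4·6² = 54 cm; v ends 21 cm/s.
x(16) = 1 + Σ Δx = -147.5 cm.

-147.5 cm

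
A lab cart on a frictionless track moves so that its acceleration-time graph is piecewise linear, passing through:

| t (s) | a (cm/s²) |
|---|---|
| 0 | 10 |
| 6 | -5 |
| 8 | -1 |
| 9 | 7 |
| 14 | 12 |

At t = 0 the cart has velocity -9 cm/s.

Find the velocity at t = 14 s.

50.5 cm/s

Δv equals the area under the a-t graph; then v = v₀ + Δv.
0–6 s: ½(10 + -5)(6) = 15 cm/s
6–8 s: ½(-5 + -1)(2) = -6 cm/s
8–9 s: ½(-1 + 7)(1) = 3 cm/s
9–14 s: ½(7 + 12)(5) = 47.5 cm/s
Δv = 59.5 cm/s, so v(14) = -9 + (59.5) = 50.5 cm/s.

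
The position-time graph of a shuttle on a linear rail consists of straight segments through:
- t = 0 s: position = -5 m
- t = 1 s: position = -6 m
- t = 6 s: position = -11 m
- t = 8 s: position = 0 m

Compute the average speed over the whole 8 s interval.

2.125 m/s

Average speed = (total path length)/(elapsed time); on a piecewise-linear x-t graph the path length is Σ|Δx|.
0–1 s: |Δx| = |-6 − -5| = 1 m
1–6 s: |Δx| = |-11 − -6| = 5 m
6–8 s: |Δx| = |0 − -11| = 11 m
Total path = 17 m; average speed = 17/8 = 2.125 m/s.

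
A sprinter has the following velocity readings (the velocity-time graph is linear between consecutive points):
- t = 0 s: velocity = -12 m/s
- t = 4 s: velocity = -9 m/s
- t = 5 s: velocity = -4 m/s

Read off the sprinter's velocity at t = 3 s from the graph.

On 0–4 s the graph is linear from -12 to -9 m/s: v(3) = -12 + (-9 − -12)·(3 − 0)/(4 − 0) = -9.75 m/s.

-9.75 m/s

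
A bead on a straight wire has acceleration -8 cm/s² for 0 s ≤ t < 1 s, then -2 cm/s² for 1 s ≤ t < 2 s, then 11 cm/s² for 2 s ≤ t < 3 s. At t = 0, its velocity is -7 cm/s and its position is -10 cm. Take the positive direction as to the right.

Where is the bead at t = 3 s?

On each constant-a segment, Δv = aΔt and Δx = v₀Δt + ½aΔt²; chain segment to segment.
0–1 s: v starts -7 cm/s; Δx = -7·1 + ½·-8·1² = -11 cm; v ends -15 cm/s.
1–2 s: v starts -15 cm/s; Δx = -15·1 + ½·-2·1² = -16 cm; v ends -17 cm/s.
2–3 s: v starts -17 cm/s; Δx = -17·1 + ½·11·1² = -11.5 cm; v ends -6 cm/s.
x(3) = -10 + Σ Δx = -48.5 cm.

-48.5 cm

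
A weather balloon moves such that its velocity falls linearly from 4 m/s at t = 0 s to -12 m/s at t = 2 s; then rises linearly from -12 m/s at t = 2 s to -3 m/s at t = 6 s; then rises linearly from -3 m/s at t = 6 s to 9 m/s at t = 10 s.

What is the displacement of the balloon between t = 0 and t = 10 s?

Net displacement equals the area under the velocity-time graph (areas below the axis count negative).
0–2 s: ½(4 + -12)(2) = -8 m
2–6 s: ½(-12 + -3)(4) = -30 m
6–10 s: ½(-3 + 9)(4) = 12 m
Net displacement = -26 m

-26 m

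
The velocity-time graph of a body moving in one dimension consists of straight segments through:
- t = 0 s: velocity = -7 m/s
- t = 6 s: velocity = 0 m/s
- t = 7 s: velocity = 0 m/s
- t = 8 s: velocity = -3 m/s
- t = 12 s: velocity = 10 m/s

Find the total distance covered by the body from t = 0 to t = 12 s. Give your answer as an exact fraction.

1021/26 m

Total distance travelled is ∫|v| dt — sum the magnitudes of each area piece.
0–6 s: |½(-7 + 0)(6)| = 21 m
6–7 s: |0| × 1 = 0 m
7–8 s: |½(0 + -3)(1)| = 1.5 m
8–12 s: v = 0 at t = 116/13 s; triangle areas 18/13 + 200/13 = 218/13 m
Total distance = 1021/26 m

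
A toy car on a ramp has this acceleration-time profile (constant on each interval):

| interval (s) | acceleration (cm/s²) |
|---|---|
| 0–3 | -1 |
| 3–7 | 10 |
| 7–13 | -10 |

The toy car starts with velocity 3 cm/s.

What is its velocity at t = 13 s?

Δv equals the area under the a-t graph; then v = v₀ + Δv.
0–3 s: -1 × 3 = -3 cm/s
3–7 s: 10 × 4 = 40 cm/s
7–13 s: -10 × 6 = -60 cm/s
Δv = -23 cm/s, so v(13) = 3 + (-23) = -20 cm/s.

-20 cm/s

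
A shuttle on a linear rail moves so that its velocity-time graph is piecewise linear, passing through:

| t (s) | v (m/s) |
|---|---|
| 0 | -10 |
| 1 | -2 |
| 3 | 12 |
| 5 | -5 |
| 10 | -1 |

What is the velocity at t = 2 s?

5 m/s

On 1–3 s the graph is linear from -2 to 12 m/s: v(2) = -2 + (12 − -2)·(2 − 1)/(3 − 1) = 5 m/s.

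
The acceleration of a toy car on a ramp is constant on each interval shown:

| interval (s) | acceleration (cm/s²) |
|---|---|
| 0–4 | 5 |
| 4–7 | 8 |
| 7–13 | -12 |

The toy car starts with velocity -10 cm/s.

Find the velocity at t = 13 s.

Δv equals the area under the a-t graph; then v = v₀ + Δv.
0–4 s: 5 × 4 = 20 cm/s
4–7 s: 8 × 3 = 24 cm/s
7–13 s: -12 × 6 = -72 cm/s
Δv = -28 cm/s, so v(13) = -10 + (-28) = -38 cm/s.

-38 cm/s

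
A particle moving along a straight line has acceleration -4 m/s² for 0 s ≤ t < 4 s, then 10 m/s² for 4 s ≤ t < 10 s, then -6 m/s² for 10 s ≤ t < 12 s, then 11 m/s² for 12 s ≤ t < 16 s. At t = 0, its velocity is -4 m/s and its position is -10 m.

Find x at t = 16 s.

270 m

On each constant-a segment, Δv = aΔt and Δx = v₀Δt + ½aΔt²; chain segment to segment.
0–4 s: v starts -4 m/s; Δx = -4·4 + ½·-4·4² = -48 m; v ends -20 m/s.
4–10 s: v starts -20 m/s; Δx = -20·6 + ½·10·6² = 60 m; v ends 40 m/s.
10–12 s: v starts 40 m/s; Δx = 40·2 + ½·-6·2² = 68 m; v ends 28 m/s.
12–16 s: v starts 28 m/s; Δx = 28·4 + ½·11·4² = 200 m; v ends 72 m/s.
x(16) = -10 + Σ Δx = 270 m.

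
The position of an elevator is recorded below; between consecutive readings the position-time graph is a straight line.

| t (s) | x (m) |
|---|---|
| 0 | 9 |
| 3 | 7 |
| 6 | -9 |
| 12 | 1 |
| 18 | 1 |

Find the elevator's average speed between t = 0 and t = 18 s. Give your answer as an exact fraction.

14/9 m/s

Average speed = (total path length)/(elapsed time); on a piecewise-linear x-t graph the path length is Σ|Δx|.
0–3 s: |Δx| = |7 − 9| = 2 m
3–6 s: |Δx| = |-9 − 7| = 16 m
6–12 s: |Δx| = |1 − -9| = 10 m
12–18 s: |Δx| = |1 − 1| = 0 m
Total path = 28 m; average speed = 28/18 = 14/9 m/s.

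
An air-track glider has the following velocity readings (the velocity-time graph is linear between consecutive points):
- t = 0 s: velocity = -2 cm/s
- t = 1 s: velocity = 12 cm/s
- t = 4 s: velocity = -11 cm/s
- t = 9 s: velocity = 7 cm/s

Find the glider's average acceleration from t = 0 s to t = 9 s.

Average acceleration = Δv/Δt = (7 − -2)/(9 − 0) = 1 cm/s².

1 cm/s²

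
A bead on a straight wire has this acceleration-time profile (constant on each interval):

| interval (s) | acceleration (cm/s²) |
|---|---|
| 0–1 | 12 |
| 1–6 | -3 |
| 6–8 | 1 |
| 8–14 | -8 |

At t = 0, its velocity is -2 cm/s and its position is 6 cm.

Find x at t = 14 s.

-147.5 cm

On each constant-a segment, Δv = aΔt and Δx = v₀Δt + ½aΔt²; chain segment to segment.
0–1 s: v starts -2 cm/s; Δx = -2·1 + ½·12·1² = 4 cm; v ends 10 cm/s.
1–6 s: v starts 10 cm/s; Δx = 10·5 + ½·-3·5² = 12.5 cm; v ends -5 cm/s.
6–8 s: v starts -5 cm/s; Δx = -5·2 + ½·1·2² = -8 cm; v ends -3 cm/s.
8–14 s: v starts -3 cm/s; Δx = -3·6 + ½·-8·6² = -162 cm; v ends -51 cm/s.
x(14) = 6 + Σ Δx = -147.5 cm.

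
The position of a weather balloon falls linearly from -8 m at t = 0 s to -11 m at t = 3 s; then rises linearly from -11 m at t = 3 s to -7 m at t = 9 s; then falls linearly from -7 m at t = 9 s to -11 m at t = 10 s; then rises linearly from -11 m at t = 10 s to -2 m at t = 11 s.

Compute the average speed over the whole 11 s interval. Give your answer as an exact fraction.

Average speed = (total path length)/(elapsed time); on a piecewise-linear x-t graph the path length is Σ|Δx|.
0–3 s: |Δx| = |-11 − -8| = 3 m
3–9 s: |Δx| = |-7 − -11| = 4 m
9–10 s: |Δx| = |-11 − -7| = 4 m
10–11 s: |Δx| = |-2 − -11| = 9 m
Total path = 20 m; average speed = 20/11 = 20/11 m/s.

20/11 m/s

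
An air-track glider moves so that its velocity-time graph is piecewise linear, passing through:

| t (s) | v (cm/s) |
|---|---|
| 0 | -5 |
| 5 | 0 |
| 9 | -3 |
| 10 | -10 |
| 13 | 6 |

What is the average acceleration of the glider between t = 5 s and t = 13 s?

0.75 cm/s²

Average acceleration = Δv/Δt = (6 − 0)/(13 − 5) = 0.75 cm/s².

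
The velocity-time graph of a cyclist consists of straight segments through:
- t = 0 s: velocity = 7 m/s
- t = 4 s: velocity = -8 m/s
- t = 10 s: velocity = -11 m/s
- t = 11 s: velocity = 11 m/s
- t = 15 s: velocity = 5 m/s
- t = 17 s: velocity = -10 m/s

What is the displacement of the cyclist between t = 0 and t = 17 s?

Displacement is the signed area under the v-t curve.
0–4 s: ½(7 + -8)(4) = -2 m
4–10 s: ½(-8 + -11)(6) = -57 m
10–11 s: ½(-11 + 11)(1) = 0 m
11–15 s: ½(11 + 5)(4) = 32 m
15–17 s: ½(5 + -10)(2) = -5 m
Net displacement = -32 m

-32 m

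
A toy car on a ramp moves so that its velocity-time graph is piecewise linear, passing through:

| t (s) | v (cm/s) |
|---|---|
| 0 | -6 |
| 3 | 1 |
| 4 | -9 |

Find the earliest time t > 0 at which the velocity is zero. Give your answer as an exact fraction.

t = 18/7 s

v changes sign on 0–3 s (from -6 to 1); the graph is linear there, so v = 0 at t = 0 + (6)·(3 − 0)/(1 − -6) = 18/7 s.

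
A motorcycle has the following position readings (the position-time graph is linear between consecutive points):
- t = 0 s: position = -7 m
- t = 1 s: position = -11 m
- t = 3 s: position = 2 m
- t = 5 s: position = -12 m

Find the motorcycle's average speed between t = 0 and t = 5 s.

6.2 m/s

Average speed = (total path length)/(elapsed time); on a piecewise-linear x-t graph the path length is Σ|Δx|.
0–1 s: |Δx| = |-11 − -7| = 4 m
1–3 s: |Δx| = |2 − -11| = 13 m
3–5 s: |Δx| = |-12 − 2| = 14 m
Total path = 31 m; average speed = 31/5 = 6.2 m/s.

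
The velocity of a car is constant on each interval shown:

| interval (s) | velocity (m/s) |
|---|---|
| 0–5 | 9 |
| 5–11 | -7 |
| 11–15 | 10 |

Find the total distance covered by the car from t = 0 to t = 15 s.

Distance (not displacement) is the total path length: add the absolute areas under v-t.
0–5 s: |9| × 5 = 45 m
5–11 s: |-7| × 6 = 42 m
11–15 s: |10| × 4 = 40 m
Total distance = 127 m

127 m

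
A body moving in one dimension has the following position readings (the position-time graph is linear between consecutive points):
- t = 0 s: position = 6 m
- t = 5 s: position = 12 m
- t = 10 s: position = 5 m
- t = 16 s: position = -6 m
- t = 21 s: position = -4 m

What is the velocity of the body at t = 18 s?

0.4 m/s

Velocity is the slope of the x-t graph on 16–21 s: (-4 − -6)/(21 − 16) = 0.4 m/s.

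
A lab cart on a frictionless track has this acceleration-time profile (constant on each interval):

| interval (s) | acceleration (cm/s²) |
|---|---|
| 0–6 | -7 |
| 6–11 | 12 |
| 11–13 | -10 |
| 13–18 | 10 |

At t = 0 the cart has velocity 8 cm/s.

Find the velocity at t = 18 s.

Δv equals the area under the a-t graph; then v = v₀ + Δv.
0–6 s: -7 × 6 = -42 cm/s
6–11 s: 12 × 5 = 60 cm/s
11–13 s: -10 × 2 = -20 cm/s
13–18 s: 10 × 5 = 50 cm/s
Δv = 48 cm/s, so v(18) = 8 + (48) = 56 cm/s.

56 cm/s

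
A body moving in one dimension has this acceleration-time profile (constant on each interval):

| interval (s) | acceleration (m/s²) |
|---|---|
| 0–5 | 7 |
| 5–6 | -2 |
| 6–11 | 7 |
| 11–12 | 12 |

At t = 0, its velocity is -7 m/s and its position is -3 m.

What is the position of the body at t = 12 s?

361 m

On each constant-a segment, Δv = aΔt and Δx = v₀Δt + ½aΔt²; chain segment to segment.
0–5 s: v starts -7 m/s; Δx = -7·5 + ½·7·5² = 52.5 m; v ends 28 m/s.
5–6 s: v starts 28 m/s; Δx = 28·1 + ½·-2·1² = 27 m; v ends 26 m/s.
6–11 s: v starts 26 m/s; Δx = 26·5 + ½·7·5² = 217.5 m; v ends 61 m/s.
11–12 s: v starts 61 m/s; Δx = 61·1 + ½·12·1² = 67 m; v ends 73 m/s.
x(12) = -3 + Σ Δx = 361 m.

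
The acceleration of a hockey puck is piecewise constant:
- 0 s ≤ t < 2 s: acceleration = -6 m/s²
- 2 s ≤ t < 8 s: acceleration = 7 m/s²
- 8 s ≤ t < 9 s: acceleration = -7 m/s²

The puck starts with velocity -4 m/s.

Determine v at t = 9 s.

19 m/s

Δv equals the area under the a-t graph; then v = v₀ + Δv.
0–2 s: -6 × 2 = -12 m/s
2–8 s: 7 × 6 = 42 m/s
8–9 s: -7 × 1 = -7 m/s
Δv = 23 m/s, so v(9) = -4 + (23) = 19 m/s.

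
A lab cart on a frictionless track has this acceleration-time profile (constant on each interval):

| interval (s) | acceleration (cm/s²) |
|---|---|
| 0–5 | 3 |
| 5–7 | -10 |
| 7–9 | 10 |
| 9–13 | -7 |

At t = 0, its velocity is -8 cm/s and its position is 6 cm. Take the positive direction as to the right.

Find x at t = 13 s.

-36.5 cm

On each constant-a segment, Δv = aΔt and Δx = v₀Δt + ½aΔt²; chain segment to segment.
0–5 s: v starts -8 cm/s; Δx = -8·5 + ½·3·5² = -2.5 cm; v ends 7 cm/s.
5–7 s: v starts 7 cm/s; Δx = 7·2 + ½·-10·2² = -6 cm; v ends -13 cm/s.
7–9 s: v starts -13 cm/s; Δx = -13·2 + ½·10·2² = -6 cm; v ends 7 cm/s.
9–13 s: v starts 7 cm/s; Δx = 7·4 + ½·-7·4² = -28 cm; v ends -21 cm/s.
x(13) = 6 + Σ Δx = -36.5 cm.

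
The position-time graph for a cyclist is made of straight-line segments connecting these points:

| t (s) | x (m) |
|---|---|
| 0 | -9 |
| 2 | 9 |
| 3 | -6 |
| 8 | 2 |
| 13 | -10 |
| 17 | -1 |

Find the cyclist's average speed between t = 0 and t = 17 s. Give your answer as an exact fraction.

Average speed = (total path length)/(elapsed time); on a piecewise-linear x-t graph the path length is Σ|Δx|.
0–2 s: |Δx| = |9 − -9| = 18 m
2–3 s: |Δx| = |-6 − 9| = 15 m
3–8 s: |Δx| = |2 − -6| = 8 m
8–13 s: |Δx| = |-10 − 2| = 12 m
13–17 s: |Δx| = |-1 − -10| = 9 m
Total path = 62 m; average speed = 62/17 = 62/17 m/s.

62/17 m/s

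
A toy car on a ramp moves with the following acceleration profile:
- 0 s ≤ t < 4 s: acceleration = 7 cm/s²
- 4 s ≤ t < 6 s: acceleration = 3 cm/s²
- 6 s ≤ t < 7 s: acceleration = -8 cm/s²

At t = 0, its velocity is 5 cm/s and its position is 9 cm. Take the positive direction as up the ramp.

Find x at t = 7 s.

On each constant-a segment, Δv = aΔt and Δx = v₀Δt + ½aΔt²; chain segment to segment.
0–4 s: v starts 5 cm/s; Δx = 5·4 + ½·7·4² = 76 cm; v ends 33 cm/s.
4–6 s: v starts 33 cm/s; Δx = 33·2 + ½·3·2² = 72 cm; v ends 39 cm/s.
6–7 s: v starts 39 cm/s; Δx = 39·1 + ½·-8·1² = 35 cm; v ends 31 cm/s.
x(7) = 9 + Σ Δx = 192 cm.

192 cm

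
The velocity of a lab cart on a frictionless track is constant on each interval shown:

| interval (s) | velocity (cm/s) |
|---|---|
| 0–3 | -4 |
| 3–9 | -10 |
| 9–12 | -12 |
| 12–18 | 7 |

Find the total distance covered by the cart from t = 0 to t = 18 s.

Total distance travelled is ∫|v| dt — sum the magnitudes of each area piece.
0–3 s: |-4| × 3 = 12 cm
3–9 s: |-10| × 6 = 60 cm
9–12 s: |-12| × 3 = 36 cm
12–18 s: |7| × 6 = 42 cm
Total distance = 150 cm

150 cm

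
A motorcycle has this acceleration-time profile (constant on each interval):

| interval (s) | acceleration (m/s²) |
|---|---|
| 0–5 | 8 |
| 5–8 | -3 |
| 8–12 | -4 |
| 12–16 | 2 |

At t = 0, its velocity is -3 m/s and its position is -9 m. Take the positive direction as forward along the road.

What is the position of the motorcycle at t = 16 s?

On each constant-a segment, Δv = aΔt and Δx = v₀Δt + ½aΔt²; chain segment to segment.
0–5 s: v starts -3 m/s; Δx = -3·5 + ½·8·5² = 85 m; v ends 37 m/s.
5–8 s: v starts 37 m/s; Δx = 37·3 + ½·-3·3² = 97.5 m; v ends 28 m/s.
8–12 s: v starts 28 m/s; Δx = 28·4 + ½·-4·4² = 80 m; v ends 12 m/s.
12–16 s: v starts 12 m/s; Δx = 12·4 + ½·2·4² = 64 m; v ends 20 m/s.
x(16) = -9 + Σ Δx = 317.5 m.

317.5 m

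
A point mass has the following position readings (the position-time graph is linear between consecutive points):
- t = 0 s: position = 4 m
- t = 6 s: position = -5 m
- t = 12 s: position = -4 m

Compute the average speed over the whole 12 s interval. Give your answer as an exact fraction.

5/6 m/s

Average speed = (total path length)/(elapsed time); on a piecewise-linear x-t graph the path length is Σ|Δx|.
0–6 s: |Δx| = |-5 − 4| = 9 m
6–12 s: |Δx| = |-4 − -5| = 1 m
Total path = 10 m; average speed = 10/12 = 5/6 m/s.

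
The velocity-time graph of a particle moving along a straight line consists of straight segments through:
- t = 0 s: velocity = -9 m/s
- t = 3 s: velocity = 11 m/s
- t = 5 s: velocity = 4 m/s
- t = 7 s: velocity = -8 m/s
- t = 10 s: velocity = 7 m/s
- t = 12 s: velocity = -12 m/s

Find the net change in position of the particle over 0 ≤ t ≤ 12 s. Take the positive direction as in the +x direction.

7.5 m

Displacement is the signed area under the v-t curve.
0–3 s: ½(-9 + 11)(3) = 3 m
3–5 s: ½(11 + 4)(2) = 15 m
5–7 s: ½(4 + -8)(2) = -4 m
7–10 s: ½(-8 + 7)(3) = -1.5 m
10–12 s: ½(7 + -12)(2) = -5 m
Net displacement = 7.5 m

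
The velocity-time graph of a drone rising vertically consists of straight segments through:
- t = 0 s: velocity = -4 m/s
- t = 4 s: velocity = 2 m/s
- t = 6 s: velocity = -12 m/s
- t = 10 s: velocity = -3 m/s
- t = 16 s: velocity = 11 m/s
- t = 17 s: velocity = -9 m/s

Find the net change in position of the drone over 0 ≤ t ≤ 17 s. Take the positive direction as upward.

Displacement is the signed area under the v-t curve.
0–4 s: ½(-4 + 2)(4) = -4 m
4–6 s: ½(2 + -12)(2) = -10 m
6–10 s: ½(-12 + -3)(4) = -30 m
10–16 s: ½(-3 + 11)(6) = 24 m
16–17 s: ½(11 + -9)(1) = 1 m
Net displacement = -19 m

-19 m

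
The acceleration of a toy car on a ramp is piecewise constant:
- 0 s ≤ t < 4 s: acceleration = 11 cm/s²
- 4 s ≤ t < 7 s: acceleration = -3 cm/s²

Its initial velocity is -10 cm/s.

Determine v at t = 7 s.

Δv equals the area under the a-t graph; then v = v₀ + Δv.
0–4 s: 11 × 4 = 44 cm/s
4–7 s: -3 × 3 = -9 cm/s
Δv = 35 cm/s, so v(7) = -10 + (35) = 25 cm/s.

25 cm/s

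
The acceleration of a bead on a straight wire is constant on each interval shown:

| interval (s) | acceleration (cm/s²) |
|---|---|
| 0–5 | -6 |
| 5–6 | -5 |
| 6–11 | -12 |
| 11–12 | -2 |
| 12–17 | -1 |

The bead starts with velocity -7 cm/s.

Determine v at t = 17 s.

-109 cm/s

Δv equals the area under the a-t graph; then v = v₀ + Δv.
0–5 s: -6 × 5 = -30 cm/s
5–6 s: -5 × 1 = -5 cm/s
6–11 s: -12 × 5 = -60 cm/s
11–12 s: -2 × 1 = -2 cm/s
12–17 s: -1 × 5 = -5 cm/s
Δv = -102 cm/s, so v(17) = -7 + (-102) = -109 cm/s.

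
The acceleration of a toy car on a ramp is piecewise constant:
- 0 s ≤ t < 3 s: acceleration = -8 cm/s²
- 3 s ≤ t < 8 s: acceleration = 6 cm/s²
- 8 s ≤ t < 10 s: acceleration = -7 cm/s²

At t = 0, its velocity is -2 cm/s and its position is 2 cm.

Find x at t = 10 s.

-101 cm

On each constant-a segment, Δv = aΔt and Δx = v₀Δt + ½aΔt²; chain segment to segment.
0–3 s: v starts -2 cm/s; Δx = -2·3 + ½·-8·3² = -42 cm; v ends -26 cm/s.
3–8 s: v starts -26 cm/s; Δx = -26·5 + ½·6·5² = -55 cm; v ends 4 cm/s.
8–10 s: v starts 4 cm/s; Δx = 4·2 + ½·-7·2² = -6 cm; v ends -10 cm/s.
x(10) = 2 + Σ Δx = -101 cm.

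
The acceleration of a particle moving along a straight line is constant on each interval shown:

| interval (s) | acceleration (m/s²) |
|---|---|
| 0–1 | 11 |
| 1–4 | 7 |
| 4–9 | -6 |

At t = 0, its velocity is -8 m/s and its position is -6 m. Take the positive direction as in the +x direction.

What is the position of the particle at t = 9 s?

On each constant-a segment, Δv = aΔt and Δx = v₀Δt + ½aΔt²; chain segment to segment.
0–1 s: v starts -8 m/s; Δx = -8·1 + ½·11·1² = -2.5 m; v ends 3 m/s.
1–4 s: v starts 3 m/s; Δx = 3·3 + ½·7·3² = 40.5 m; v ends 24 m/s.
4–9 s: v starts 24 m/s; Δx = 24·5 + ½·-6·5² = 45 m; v ends -6 m/s.
x(9) = -6 + Σ Δx = 77 m.

77 m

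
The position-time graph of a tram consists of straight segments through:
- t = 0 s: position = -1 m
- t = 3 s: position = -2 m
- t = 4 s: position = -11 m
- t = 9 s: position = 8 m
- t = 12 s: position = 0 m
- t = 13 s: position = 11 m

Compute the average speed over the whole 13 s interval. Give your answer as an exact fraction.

Average speed = (total path length)/(elapsed time); on a piecewise-linear x-t graph the path length is Σ|Δx|.
0–3 s: |Δx| = |-2 − -1| = 1 m
3–4 s: |Δx| = |-11 − -2| = 9 m
4–9 s: |Δx| = |8 − -11| = 19 m
9–12 s: |Δx| = |0 − 8| = 8 m
12–13 s: |Δx| = |11 − 0| = 11 m
Total path = 48 m; average speed = 48/13 = 48/13 m/s.

48/13 m/s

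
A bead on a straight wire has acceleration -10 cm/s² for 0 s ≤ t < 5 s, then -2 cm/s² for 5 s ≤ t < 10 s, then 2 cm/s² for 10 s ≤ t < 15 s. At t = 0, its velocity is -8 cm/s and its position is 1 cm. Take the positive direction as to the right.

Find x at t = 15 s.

On each constant-a segment, Δv = aΔt and Δx = v₀Δt + ½aΔt²; chain segment to segment.
0–5 s: v starts -8 cm/s; Δx = -8·5 + ½·-10·5² = -165 cm; v ends -58 cm/s.
5–10 s: v starts -58 cm/s; Δx = -58·5 + ½·-2·5² = -315 cm; v ends -68 cm/s.
10–15 s: v starts -68 cm/s; Δx = -68·5 + ½·2·5² = -315 cm; v ends -58 cm/s.
x(15) = 1 + Σ Δx = -794 cm.

-794 cm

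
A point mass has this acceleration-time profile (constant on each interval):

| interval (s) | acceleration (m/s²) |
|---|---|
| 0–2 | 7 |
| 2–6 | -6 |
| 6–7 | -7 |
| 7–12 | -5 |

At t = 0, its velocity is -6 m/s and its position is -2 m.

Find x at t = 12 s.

-213 m

On each constant-a segment, Δv = aΔt and Δx = v₀Δt + ½aΔt²; chain segment to segment.
0–2 s: v starts -6 m/s; Δx = -6·2 + ½·7·2² = 2 m; v ends 8 m/s.
2–6 s: v starts 8 m/s; Δx = 8·4 + ½·-6·4² = -16 m; v ends -16 m/s.
6–7 s: v starts -16 m/s; Δx = -16·1 + ½·-7·1² = -19.5 m; v ends -23 m/s.
7–12 s: v starts -23 m/s; Δx = -23·5 + ½·-5·5² = -177.5 m; v ends -48 m/s.
x(12) = -2 + Σ Δx = -213 m.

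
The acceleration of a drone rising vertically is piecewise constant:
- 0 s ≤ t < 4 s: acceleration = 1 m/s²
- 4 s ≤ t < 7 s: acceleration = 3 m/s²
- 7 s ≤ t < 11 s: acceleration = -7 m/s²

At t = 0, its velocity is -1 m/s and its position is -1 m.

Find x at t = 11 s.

On each constant-a segment, Δv = aΔt and Δx = v₀Δt + ½aΔt²; chain segment to segment.
0–4 s: v starts -1 m/s; Δx = -1·4 + ½·1·4² = 4 m; v ends 3 m/s.
4–7 s: v starts 3 m/s; Δx = 3·3 + ½·3·3² = 22.5 m; v ends 12 m/s.
7–11 s: v starts 12 m/s; Δx = 12·4 + ½·-7·4² = -8 m; v ends -16 m/s.
x(11) = -1 + Σ Δx = 17.5 m.

17.5 m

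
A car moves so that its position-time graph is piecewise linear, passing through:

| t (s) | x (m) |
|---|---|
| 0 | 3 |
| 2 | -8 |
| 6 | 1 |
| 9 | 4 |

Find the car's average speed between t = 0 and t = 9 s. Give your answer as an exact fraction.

23/9 m/s

Average speed = (total path length)/(elapsed time); on a piecewise-linear x-t graph the path length is Σ|Δx|.
0–2 s: |Δx| = |-8 − 3| = 11 m
2–6 s: |Δx| = |1 − -8| = 9 m
6–9 s: |Δx| = |4 − 1| = 3 m
Total path = 23 m; average speed = 23/9 = 23/9 m/s.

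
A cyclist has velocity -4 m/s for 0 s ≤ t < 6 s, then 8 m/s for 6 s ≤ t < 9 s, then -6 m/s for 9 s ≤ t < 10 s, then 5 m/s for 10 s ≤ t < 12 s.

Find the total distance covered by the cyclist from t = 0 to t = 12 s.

64 m

Distance (not displacement) is the total path length: add the absolute areas under v-t.
0–6 s: |-4| × 6 = 24 m
6–9 s: |8| × 3 = 24 m
9–10 s: |-6| × 1 = 6 m
10–12 s: |5| × 2 = 10 m
Total distance = 64 m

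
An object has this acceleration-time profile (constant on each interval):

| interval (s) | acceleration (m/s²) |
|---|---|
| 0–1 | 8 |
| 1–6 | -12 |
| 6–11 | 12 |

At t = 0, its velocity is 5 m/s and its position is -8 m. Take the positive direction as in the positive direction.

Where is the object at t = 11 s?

-169 m

On each constant-a segment, Δv = aΔt and Δx = v₀Δt + ½aΔt²; chain segment to segment.
0–1 s: v starts 5 m/s; Δx = 5·1 + ½·8·1² = 9 m; v ends 13 m/s.
1–6 s: v starts 13 m/s; Δx = 13·5 + ½·-12·5² = -85 m; v ends -47 m/s.
6–11 s: v starts -47 m/s; Δx = -47·5 + ½·12·5² = -85 m; v ends 13 m/s.
x(11) = -8 + Σ Δx = -169 m.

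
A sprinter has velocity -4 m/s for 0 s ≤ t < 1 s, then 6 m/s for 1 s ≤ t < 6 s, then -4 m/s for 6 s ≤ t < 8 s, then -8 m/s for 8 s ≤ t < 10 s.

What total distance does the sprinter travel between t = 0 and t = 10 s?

Distance (not displacement) is the total path length: add the absolute areas under v-t.
0–1 s: |-4| × 1 = 4 m
1–6 s: |6| × 5 = 30 m
6–8 s: |-4| × 2 = 8 m
8–10 s: |-8| × 2 = 16 m
Total distance = 58 m

58 m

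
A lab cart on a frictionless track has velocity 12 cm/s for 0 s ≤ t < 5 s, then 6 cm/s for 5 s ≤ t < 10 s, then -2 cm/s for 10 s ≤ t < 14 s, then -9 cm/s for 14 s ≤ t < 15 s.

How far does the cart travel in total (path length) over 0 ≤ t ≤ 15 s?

107 cm

Total distance travelled is ∫|v| dt — sum the magnitudes of each area piece.
0–5 s: |12| × 5 = 60 cm
5–10 s: |6| × 5 = 30 cm
10–14 s: |-2| × 4 = 8 cm
14–15 s: |-9| × 1 = 9 cm
Total distance = 107 cm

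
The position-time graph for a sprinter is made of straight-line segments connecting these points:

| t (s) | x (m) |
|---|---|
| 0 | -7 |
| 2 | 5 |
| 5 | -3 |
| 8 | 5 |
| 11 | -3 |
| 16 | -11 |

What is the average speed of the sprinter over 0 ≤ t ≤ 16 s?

Average speed = (total path length)/(elapsed time); on a piecewise-linear x-t graph the path length is Σ|Δx|.
0–2 s: |Δx| = |5 − -7| = 12 m
2–5 s: |Δx| = |-3 − 5| = 8 m
5–8 s: |Δx| = |5 − -3| = 8 m
8–11 s: |Δx| = |-3 − 5| = 8 m
11–16 s: |Δx| = |-11 − -3| = 8 m
Total path = 44 m; average speed = 44/16 = 2.75 m/s.

2.75 m/s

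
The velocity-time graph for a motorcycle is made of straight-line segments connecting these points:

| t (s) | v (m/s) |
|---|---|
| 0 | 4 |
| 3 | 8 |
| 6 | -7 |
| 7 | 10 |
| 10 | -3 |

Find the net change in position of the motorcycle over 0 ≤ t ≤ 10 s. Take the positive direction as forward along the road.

31.5 m

Displacement is the signed area under the v-t curve.
0–3 s: ½(4 + 8)(3) = 18 m
3–6 s: ½(8 + -7)(3) = 1.5 m
6–7 s: ½(-7 + 10)(1) = 1.5 m
7–10 s: ½(10 + -3)(3) = 10.5 m
Net displacement = 31.5 m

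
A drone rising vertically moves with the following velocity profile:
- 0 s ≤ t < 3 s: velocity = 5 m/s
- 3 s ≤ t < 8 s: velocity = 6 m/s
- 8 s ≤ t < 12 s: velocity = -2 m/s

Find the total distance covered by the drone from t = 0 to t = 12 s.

Distance (not displacement) is the total path length: add the absolute areas under v-t.
0–3 s: |5| × 3 = 15 m
3–8 s: |6| × 5 = 30 m
8–12 s: |-2| × 4 = 8 m
Total distance = 53 m

53 m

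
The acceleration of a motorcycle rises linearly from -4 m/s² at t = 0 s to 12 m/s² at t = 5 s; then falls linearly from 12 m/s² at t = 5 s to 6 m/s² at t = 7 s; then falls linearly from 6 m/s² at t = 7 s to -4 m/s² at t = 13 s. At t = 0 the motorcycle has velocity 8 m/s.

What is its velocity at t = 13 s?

52 m/s

Δv equals the area under the a-t graph; then v = v₀ + Δv.
0–5 s: ½(-4 + 12)(5) = 20 m/s
5–7 s: ½(12 + 6)(2) = 18 m/s
7–13 s: ½(6 + -4)(6) = 6 m/s
Δv = 44 m/s, so v(13) = 8 + (44) = 52 m/s.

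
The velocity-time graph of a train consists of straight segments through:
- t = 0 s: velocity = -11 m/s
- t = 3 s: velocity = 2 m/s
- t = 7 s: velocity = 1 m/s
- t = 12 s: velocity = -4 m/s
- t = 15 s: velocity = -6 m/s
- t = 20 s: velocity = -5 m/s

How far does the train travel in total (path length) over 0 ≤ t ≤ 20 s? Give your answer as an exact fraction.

1857/26 m

Distance (not displacement) is the total path length: add the absolute areas under v-t.
0–3 s: v = 0 at t = 33/13 s; triangle areas 363/26 + 6/13 = 375/26 m
3–7 s: |½(2 + 1)(4)| = 6 m
7–12 s: v = 0 at t = 8 s; triangle areas 0.5 + 8 = 8.5 m
12–15 s: |½(-4 + -6)(3)| = 15 m
15–20 s: |½(-6 + -5)(5)| = 27.5 m
Total distance = 1857/26 m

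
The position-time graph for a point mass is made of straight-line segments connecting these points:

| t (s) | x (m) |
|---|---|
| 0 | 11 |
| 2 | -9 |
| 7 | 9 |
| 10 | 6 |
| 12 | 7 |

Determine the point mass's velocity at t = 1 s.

Velocity is the slope of the x-t graph on 0–2 s: (-9 − 11)/(2 − 0) = -10 m/s.

-10 m/s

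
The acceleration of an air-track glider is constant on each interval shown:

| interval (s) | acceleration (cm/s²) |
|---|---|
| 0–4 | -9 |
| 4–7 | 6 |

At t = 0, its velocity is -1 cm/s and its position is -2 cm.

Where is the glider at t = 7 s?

-162 cm

On each constant-a segment, Δv = aΔt and Δx = v₀Δt + ½aΔt²; chain segment to segment.
0–4 s: v starts -1 cm/s; Δx = -1·4 + ½·-9·4² = -76 cm; v ends -37 cm/s.
4–7 s: v starts -37 cm/s; Δx = -37·3 + ½·6·3² = -84 cm; v ends -19 cm/s.
x(7) = -2 + Σ Δx = -162 cm.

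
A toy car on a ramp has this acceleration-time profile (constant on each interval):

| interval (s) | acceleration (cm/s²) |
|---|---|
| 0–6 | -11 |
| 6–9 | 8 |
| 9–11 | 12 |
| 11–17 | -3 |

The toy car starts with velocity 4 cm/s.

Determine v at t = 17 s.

-32 cm/s

Δv equals the area under the a-t graph; then v = v₀ + Δv.
0–6 s: -11 × 6 = -66 cm/s
6–9 s: 8 × 3 = 24 cm/s
9–11 s: 12 × 2 = 24 cm/s
11–17 s: -3 × 6 = -18 cm/s
Δv = -36 cm/s, so v(17) = 4 + (-36) = -32 cm/s.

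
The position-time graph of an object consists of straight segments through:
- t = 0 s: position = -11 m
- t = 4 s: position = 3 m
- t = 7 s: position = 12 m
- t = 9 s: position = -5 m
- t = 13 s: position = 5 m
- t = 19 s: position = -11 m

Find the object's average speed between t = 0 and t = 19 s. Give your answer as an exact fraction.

Average speed = (total path length)/(elapsed time); on a piecewise-linear x-t graph the path length is Σ|Δx|.
0–4 s: |Δx| = |3 − -11| = 14 m
4–7 s: |Δx| = |12 − 3| = 9 m
7–9 s: |Δx| = |-5 − 12| = 17 m
9–13 s: |Δx| = |5 − -5| = 10 m
13–19 s: |Δx| = |-11 − 5| = 16 m
Total path = 66 m; average speed = 66/19 = 66/19 m/s.

66/19 m/s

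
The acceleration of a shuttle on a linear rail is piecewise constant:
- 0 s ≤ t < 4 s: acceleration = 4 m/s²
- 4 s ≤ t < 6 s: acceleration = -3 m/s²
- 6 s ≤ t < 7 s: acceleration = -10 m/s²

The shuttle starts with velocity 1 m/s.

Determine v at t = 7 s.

Δv equals the area under the a-t graph; then v = v₀ + Δv.
0–4 s: 4 × 4 = 16 m/s
4–6 s: -3 × 2 = -6 m/s
6–7 s: -10 × 1 = -10 m/s
Δv = 0 m/s, so v(7) = 1 + (0) = 1 m/s.

1 m/s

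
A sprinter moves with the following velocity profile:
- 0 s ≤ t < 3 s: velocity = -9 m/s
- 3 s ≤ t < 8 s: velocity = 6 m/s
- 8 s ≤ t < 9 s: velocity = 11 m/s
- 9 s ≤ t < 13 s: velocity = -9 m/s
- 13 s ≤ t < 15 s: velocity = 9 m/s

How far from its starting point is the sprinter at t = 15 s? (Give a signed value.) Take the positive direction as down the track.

-4 m

Net displacement equals the area under the velocity-time graph (areas below the axis count negative).
0–3 s: -9 × 3 = -27 m
3–8 s: 6 × 5 = 30 m
8–9 s: 11 × 1 = 11 m
9–13 s: -9 × 4 = -36 m
13–15 s: 9 × 2 = 18 m
Net displacement = -4 m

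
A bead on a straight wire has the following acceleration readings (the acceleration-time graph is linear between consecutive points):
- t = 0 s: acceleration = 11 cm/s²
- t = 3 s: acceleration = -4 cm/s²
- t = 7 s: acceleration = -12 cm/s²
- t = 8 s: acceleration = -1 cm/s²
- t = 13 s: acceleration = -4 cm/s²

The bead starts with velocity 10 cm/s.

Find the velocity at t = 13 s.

-30.5 cm/s

Δv equals the area under the a-t graph; then v = v₀ + Δv.
0–3 s: ½(11 + -4)(3) = 10.5 cm/s
3–7 s: ½(-4 + -12)(4) = -32 cm/s
7–8 s: ½(-12 + -1)(1) = -6.5 cm/s
8–13 s: ½(-1 + -4)(5) = -12.5 cm/s
Δv = -40.5 cm/s, so v(13) = 10 + (-40.5) = -30.5 cm/s.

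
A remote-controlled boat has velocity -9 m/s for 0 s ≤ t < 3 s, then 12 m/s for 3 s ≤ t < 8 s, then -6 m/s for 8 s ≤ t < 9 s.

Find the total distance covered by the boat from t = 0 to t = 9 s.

Total distance travelled is ∫|v| dt — sum the magnitudes of each area piece.
0–3 s: |-9| × 3 = 27 m
3–8 s: |12| × 5 = 60 m
8–9 s: |-6| × 1 = 6 m
Total distance = 93 m

93 m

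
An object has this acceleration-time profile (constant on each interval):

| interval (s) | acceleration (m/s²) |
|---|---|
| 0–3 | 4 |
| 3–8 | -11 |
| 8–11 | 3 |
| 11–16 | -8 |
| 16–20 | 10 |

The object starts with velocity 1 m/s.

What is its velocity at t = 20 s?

-33 m/s

Δv equals the area under the a-t graph; then v = v₀ + Δv.
0–3 s: 4 × 3 = 12 m/s
3–8 s: -11 × 5 = -55 m/s
8–11 s: 3 × 3 = 9 m/s
11–16 s: -8 × 5 = -40 m/s
16–20 s: 10 × 4 = 40 m/s
Δv = -34 m/s, so v(20) = 1 + (-34) = -33 m/s.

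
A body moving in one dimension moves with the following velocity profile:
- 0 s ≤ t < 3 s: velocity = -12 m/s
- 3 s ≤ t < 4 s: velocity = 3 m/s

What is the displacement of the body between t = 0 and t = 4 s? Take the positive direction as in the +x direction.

Displacement is the signed area under the v-t curve.
0–3 s: -12 × 3 = -36 m
3–4 s: 3 × 1 = 3 m
Net displacement = -33 m

-33 m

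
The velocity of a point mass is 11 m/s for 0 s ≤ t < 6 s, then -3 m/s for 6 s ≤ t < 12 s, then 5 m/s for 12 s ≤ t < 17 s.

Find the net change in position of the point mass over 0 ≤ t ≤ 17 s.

73 m

Net displacement equals the area under the velocity-time graph (areas below the axis count negative).
0–6 s: 11 × 6 = 66 m
6–12 s: -3 × 6 = -18 m
12–17 s: 5 × 5 = 25 m
Net displacement = 73 m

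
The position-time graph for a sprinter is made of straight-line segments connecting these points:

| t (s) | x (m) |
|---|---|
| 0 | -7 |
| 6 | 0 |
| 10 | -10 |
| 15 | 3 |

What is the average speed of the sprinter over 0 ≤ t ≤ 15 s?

Average speed = (total path length)/(elapsed time); on a piecewise-linear x-t graph the path length is Σ|Δx|.
0–6 s: |Δx| = |0 − -7| = 7 m
6–10 s: |Δx| = |-10 − 0| = 10 m
10–15 s: |Δx| = |3 − -10| = 13 m
Total path = 30 m; average speed = 30/15 = 2 m/s.

2 m/s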